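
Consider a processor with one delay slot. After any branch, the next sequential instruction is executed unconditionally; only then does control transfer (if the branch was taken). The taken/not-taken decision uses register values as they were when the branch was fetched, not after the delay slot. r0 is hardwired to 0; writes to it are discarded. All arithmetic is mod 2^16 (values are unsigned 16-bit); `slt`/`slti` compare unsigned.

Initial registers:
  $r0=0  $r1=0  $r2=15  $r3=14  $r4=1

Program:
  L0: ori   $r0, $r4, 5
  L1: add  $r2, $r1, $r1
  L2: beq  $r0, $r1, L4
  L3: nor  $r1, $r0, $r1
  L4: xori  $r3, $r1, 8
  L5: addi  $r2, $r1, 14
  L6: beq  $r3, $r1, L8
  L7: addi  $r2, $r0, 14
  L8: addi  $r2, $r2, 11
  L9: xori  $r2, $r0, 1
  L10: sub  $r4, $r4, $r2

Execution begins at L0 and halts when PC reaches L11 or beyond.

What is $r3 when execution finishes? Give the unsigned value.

65527

[0] ori   $r0, $r4, 5  →  {$r0:0, $r1:0, $r2:15, $r3:14, $r4:1}
[1] add  $r2, $r1, $r1  →  {$r0:0, $r1:0, $r2:0, $r3:14, $r4:1}
[2] beq  $r0, $r1, L4  →  {$r0:0, $r1:0, $r2:0, $r3:14, $r4:1}  ⟨branch taken⟩
[3] nor  $r1, $r0, $r1  →  {$r0:0, $r1:65535, $r2:0, $r3:14, $r4:1}
[4] xori  $r3, $r1, 8  →  {$r0:0, $r1:65535, $r2:0, $r3:65527, $r4:1}
[5] addi  $r2, $r1, 14  →  {$r0:0, $r1:65535, $r2:13, $r3:65527, $r4:1}
[6] beq  $r3, $r1, L8  →  {$r0:0, $r1:65535, $r2:13, $r3:65527, $r4:1}  ⟨branch fallthrough⟩
[7] addi  $r2, $r0, 14  →  {$r0:0, $r1:65535, $r2:14, $r3:65527, $r4:1}
[8] addi  $r2, $r2, 11  →  {$r0:0, $r1:65535, $r2:25, $r3:65527, $r4:1}
[9] xori  $r2, $r0, 1  →  {$r0:0, $r1:65535, $r2:1, $r3:65527, $r4:1}
[10] sub  $r4, $r4, $r2  →  {$r0:0, $r1:65535, $r2:1, $r3:65527, $r4:0}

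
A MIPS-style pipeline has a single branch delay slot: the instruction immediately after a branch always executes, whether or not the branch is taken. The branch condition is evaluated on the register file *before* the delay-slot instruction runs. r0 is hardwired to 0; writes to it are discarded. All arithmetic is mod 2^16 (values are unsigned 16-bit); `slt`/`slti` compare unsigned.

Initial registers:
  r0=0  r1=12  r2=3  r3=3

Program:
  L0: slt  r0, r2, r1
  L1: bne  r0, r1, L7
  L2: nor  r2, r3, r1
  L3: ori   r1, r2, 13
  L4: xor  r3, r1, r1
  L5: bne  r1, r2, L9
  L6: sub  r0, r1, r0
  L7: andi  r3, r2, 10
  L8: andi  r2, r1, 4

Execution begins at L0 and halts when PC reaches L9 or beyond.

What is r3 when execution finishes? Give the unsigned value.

[0] slt  r0, r2, r1  →  {r0:0, r1:12, r2:3, r3:3}
[1] bne  r0, r1, L7  →  {r0:0, r1:12, r2:3, r3:3}  ⟨branch taken⟩
[2] nor  r2, r3, r1  →  {r0:0, r1:12, r2:65520, r3:3}
[7] andi  r3, r2, 10  →  {r0:0, r1:12, r2:65520, r3:0}
[8] andi  r2, r1, 4  →  {r0:0, r1:12, r2:4, r3:0}

0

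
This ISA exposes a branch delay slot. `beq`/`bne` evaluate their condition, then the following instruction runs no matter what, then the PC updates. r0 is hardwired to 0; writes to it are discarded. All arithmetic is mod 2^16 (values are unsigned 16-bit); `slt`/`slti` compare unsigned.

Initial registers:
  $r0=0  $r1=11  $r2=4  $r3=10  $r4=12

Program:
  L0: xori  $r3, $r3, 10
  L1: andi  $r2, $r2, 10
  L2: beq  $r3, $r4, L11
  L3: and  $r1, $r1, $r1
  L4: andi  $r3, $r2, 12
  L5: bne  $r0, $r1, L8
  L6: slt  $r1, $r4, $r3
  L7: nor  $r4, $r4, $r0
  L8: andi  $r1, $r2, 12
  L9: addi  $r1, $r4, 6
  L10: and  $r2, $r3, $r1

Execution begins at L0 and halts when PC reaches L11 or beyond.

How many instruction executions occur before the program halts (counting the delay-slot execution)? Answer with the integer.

10

#0 xori  $r3, $r3, 10 ; 0/11/4/0/12
#1 andi  $r2, $r2, 10 ; 0/11/0/0/12
#2 beq  $r3, $r4, L11 ; 0/11/0/0/12 ; →fallthru
#3 and  $r1, $r1, $r1 ; 0/11/0/0/12
#4 andi  $r3, $r2, 12 ; 0/11/0/0/12
#5 bne  $r0, $r1, L8 ; 0/11/0/0/12 ; →target
#6 slt  $r1, $r4, $r3 ; 0/0/0/0/12
#8 andi  $r1, $r2, 12 ; 0/0/0/0/12
#9 addi  $r1, $r4, 6 ; 0/18/0/0/12
#10 and  $r2, $r3, $r1 ; 0/18/0/0/12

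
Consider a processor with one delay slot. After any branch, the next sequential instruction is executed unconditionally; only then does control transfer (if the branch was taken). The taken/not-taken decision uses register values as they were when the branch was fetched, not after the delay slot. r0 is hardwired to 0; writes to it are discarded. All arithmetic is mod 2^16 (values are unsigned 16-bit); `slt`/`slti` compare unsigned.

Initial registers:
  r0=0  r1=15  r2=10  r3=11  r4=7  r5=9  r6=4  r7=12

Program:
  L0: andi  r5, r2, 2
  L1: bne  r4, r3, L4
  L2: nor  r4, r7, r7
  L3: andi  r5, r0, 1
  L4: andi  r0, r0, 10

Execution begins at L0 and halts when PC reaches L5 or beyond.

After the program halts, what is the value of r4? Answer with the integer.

#0 andi  r5, r2, 2 ; 0/15/10/11/7/2/4/12
#1 bne  r4, r3, L4 ; 0/15/10/11/7/2/4/12 ; →target
#2 nor  r4, r7, r7 ; 0/15/10/11/65523/2/4/12
#4 andi  r0, r0, 10 ; 0/15/10/11/65523/2/4/12

65523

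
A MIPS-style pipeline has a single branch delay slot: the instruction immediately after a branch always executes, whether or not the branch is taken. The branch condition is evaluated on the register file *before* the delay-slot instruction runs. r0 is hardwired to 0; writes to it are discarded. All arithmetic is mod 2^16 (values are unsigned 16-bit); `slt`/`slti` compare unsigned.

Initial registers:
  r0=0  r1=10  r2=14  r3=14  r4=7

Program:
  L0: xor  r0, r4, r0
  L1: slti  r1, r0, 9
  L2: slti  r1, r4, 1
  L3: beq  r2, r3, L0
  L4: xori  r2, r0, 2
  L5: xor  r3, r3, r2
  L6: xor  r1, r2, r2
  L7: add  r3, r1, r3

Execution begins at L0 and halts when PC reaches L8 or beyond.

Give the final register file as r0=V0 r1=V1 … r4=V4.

PC=0  xor  r0, r4, r0        | r0=0 r1=10 r2=14 r3=14 r4=7
PC=1  slti  r1, r0, 9        | r0=0 r1=1 r2=14 r3=14 r4=7
PC=2  slti  r1, r4, 1        | r0=0 r1=0 r2=14 r3=14 r4=7
PC=3  beq  r2, r3, L0        | r0=0 r1=0 r2=14 r3=14 r4=7  [TAKEN]
PC=4  xori  r2, r0, 2        | r0=0 r1=0 r2=2 r3=14 r4=7
PC=0  xor  r0, r4, r0        | r0=0 r1=0 r2=2 r3=14 r4=7
PC=1  slti  r1, r0, 9        | r0=0 r1=1 r2=2 r3=14 r4=7
PC=2  slti  r1, r4, 1        | r0=0 r1=0 r2=2 r3=14 r4=7
PC=3  beq  r2, r3, L0        | r0=0 r1=0 r2=2 r3=14 r4=7  [not taken]
PC=4  xori  r2, r0, 2        | r0=0 r1=0 r2=2 r3=14 r4=7
PC=5  xor  r3, r3, r2        | r0=0 r1=0 r2=2 r3=12 r4=7
PC=6  xor  r1, r2, r2        | r0=0 r1=0 r2=2 r3=12 r4=7
PC=7  add  r3, r1, r3        | r0=0 r1=0 r2=2 r3=12 r4=7

r0=0 r1=0 r2=2 r3=12 r4=7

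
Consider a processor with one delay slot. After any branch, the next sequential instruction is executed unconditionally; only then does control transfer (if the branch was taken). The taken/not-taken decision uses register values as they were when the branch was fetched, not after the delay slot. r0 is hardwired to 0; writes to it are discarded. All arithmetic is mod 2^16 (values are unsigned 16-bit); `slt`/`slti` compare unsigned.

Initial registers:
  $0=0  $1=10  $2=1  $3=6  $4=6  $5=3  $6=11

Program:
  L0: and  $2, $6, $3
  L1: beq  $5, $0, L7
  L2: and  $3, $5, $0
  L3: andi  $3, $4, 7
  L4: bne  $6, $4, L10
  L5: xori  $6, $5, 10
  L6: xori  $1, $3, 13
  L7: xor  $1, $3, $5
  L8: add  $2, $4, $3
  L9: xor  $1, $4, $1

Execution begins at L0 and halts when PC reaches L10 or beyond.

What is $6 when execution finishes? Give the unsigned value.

9

  step pc=0: and  $2, $6, $3  regs=(0,10,2,6,6,3,11)
  step pc=1: beq  $5, $0, L7  cond=F  regs=(0,10,2,6,6,3,11)
  step pc=2: and  $3, $5, $0  regs=(0,10,2,0,6,3,11)
  step pc=3: andi  $3, $4, 7  regs=(0,10,2,6,6,3,11)
  step pc=4: bne  $6, $4, L10  cond=T  regs=(0,10,2,6,6,3,11)
  step pc=5: xori  $6, $5, 10  regs=(0,10,2,6,6,3,9)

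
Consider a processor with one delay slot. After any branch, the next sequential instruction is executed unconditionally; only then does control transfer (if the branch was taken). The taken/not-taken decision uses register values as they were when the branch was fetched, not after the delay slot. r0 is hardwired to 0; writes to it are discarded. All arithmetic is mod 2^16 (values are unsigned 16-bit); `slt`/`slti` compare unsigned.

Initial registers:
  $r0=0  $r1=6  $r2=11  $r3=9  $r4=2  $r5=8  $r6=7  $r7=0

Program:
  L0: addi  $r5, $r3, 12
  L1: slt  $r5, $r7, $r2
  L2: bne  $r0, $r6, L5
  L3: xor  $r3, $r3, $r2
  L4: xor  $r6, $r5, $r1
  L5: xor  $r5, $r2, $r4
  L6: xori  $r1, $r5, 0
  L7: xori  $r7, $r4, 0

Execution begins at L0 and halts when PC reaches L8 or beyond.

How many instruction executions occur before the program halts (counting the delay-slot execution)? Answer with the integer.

7

PC=0  addi  $r5, $r3, 12     | $r0=0 $r1=6 $r2=11 $r3=9 $r4=2 $r5=21 $r6=7 $r7=0
PC=1  slt  $r5, $r7, $r2     | $r0=0 $r1=6 $r2=11 $r3=9 $r4=2 $r5=1 $r6=7 $r7=0
PC=2  bne  $r0, $r6, L5      | $r0=0 $r1=6 $r2=11 $r3=9 $r4=2 $r5=1 $r6=7 $r7=0  [TAKEN]
PC=3  xor  $r3, $r3, $r2     | $r0=0 $r1=6 $r2=11 $r3=2 $r4=2 $r5=1 $r6=7 $r7=0
PC=5  xor  $r5, $r2, $r4     | $r0=0 $r1=6 $r2=11 $r3=2 $r4=2 $r5=9 $r6=7 $r7=0
PC=6  xori  $r1, $r5, 0      | $r0=0 $r1=9 $r2=11 $r3=2 $r4=2 $r5=9 $r6=7 $r7=0
PC=7  xori  $r7, $r4, 0      | $r0=0 $r1=9 $r2=11 $r3=2 $r4=2 $r5=9 $r6=7 $r7=2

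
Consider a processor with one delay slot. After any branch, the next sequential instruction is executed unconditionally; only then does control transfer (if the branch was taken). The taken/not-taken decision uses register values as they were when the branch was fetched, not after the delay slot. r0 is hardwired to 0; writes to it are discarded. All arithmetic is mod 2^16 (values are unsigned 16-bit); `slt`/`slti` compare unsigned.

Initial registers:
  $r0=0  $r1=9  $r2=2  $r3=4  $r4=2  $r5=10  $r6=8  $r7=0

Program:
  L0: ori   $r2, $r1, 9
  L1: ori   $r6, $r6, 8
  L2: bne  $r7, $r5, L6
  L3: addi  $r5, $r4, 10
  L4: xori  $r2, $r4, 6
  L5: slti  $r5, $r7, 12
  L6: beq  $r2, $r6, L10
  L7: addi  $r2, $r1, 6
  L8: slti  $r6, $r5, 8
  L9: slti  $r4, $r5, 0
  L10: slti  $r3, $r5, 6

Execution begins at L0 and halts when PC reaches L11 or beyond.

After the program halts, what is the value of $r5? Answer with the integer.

12

PC=0  ori   $r2, $r1, 9      | $r0=0 $r1=9 $r2=9 $r3=4 $r4=2 $r5=10 $r6=8 $r7=0
PC=1  ori   $r6, $r6, 8      | $r0=0 $r1=9 $r2=9 $r3=4 $r4=2 $r5=10 $r6=8 $r7=0
PC=2  bne  $r7, $r5, L6      | $r0=0 $r1=9 $r2=9 $r3=4 $r4=2 $r5=10 $r6=8 $r7=0  [TAKEN]
PC=3  addi  $r5, $r4, 10     | $r0=0 $r1=9 $r2=9 $r3=4 $r4=2 $r5=12 $r6=8 $r7=0
PC=6  beq  $r2, $r6, L10     | $r0=0 $r1=9 $r2=9 $r3=4 $r4=2 $r5=12 $r6=8 $r7=0  [not taken]
PC=7  addi  $r2, $r1, 6      | $r0=0 $r1=9 $r2=15 $r3=4 $r4=2 $r5=12 $r6=8 $r7=0
PC=8  slti  $r6, $r5, 8      | $r0=0 $r1=9 $r2=15 $r3=4 $r4=2 $r5=12 $r6=0 $r7=0
PC=9  slti  $r4, $r5, 0      | $r0=0 $r1=9 $r2=15 $r3=4 $r4=0 $r5=12 $r6=0 $r7=0
PC=10 slti  $r3, $r5, 6      | $r0=0 $r1=9 $r2=15 $r3=0 $r4=0 $r5=12 $r6=0 $r7=0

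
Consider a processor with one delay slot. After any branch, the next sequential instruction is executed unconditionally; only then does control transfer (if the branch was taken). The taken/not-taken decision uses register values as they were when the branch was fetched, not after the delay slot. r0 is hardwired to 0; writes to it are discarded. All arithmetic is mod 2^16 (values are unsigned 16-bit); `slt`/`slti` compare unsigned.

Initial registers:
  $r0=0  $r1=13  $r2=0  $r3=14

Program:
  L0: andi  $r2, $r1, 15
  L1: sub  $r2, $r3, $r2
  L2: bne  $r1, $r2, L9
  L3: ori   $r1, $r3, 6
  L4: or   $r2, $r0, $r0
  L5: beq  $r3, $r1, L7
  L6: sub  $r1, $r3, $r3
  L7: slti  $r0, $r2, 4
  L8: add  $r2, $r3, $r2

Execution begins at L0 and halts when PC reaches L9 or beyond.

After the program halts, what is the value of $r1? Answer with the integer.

[0] andi  $r2, $r1, 15  →  {$r0:0, $r1:13, $r2:13, $r3:14}
[1] sub  $r2, $r3, $r2  →  {$r0:0, $r1:13, $r2:1, $r3:14}
[2] bne  $r1, $r2, L9  →  {$r0:0, $r1:13, $r2:1, $r3:14}  ⟨branch taken⟩
[3] ori   $r1, $r3, 6  →  {$r0:0, $r1:14, $r2:1, $r3:14}

14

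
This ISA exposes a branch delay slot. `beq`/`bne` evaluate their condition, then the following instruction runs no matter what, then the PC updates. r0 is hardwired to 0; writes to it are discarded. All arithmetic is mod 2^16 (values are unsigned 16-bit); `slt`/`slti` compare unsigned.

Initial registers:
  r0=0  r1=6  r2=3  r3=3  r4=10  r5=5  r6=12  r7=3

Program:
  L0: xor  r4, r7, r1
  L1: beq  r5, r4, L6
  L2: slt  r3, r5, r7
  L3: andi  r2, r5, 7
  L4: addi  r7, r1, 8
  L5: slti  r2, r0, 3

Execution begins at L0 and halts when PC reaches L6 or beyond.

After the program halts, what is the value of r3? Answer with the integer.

[0] xor  r4, r7, r1  →  {r0:0, r1:6, r2:3, r3:3, r4:5, r5:5, r6:12, r7:3}
[1] beq  r5, r4, L6  →  {r0:0, r1:6, r2:3, r3:3, r4:5, r5:5, r6:12, r7:3}  ⟨branch taken⟩
[2] slt  r3, r5, r7  →  {r0:0, r1:6, r2:3, r3:0, r4:5, r5:5, r6:12, r7:3}

0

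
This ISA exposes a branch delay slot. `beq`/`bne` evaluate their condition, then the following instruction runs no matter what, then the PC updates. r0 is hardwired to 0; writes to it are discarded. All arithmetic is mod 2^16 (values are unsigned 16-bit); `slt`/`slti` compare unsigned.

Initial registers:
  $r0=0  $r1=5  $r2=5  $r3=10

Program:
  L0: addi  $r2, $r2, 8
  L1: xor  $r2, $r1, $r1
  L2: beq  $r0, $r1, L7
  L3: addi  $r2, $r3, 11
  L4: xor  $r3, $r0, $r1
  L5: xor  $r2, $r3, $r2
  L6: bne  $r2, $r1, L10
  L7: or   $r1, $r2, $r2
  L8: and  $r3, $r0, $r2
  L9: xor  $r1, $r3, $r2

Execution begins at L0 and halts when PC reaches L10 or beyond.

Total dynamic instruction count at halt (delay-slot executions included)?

#0 addi  $r2, $r2, 8 ; 0/5/13/10
#1 xor  $r2, $r1, $r1 ; 0/5/0/10
#2 beq  $r0, $r1, L7 ; 0/5/0/10 ; →fallthru
#3 addi  $r2, $r3, 11 ; 0/5/21/10
#4 xor  $r3, $r0, $r1 ; 0/5/21/5
#5 xor  $r2, $r3, $r2 ; 0/5/16/5
#6 bne  $r2, $r1, L10 ; 0/5/16/5 ; →target
#7 or   $r1, $r2, $r2 ; 0/16/16/5

8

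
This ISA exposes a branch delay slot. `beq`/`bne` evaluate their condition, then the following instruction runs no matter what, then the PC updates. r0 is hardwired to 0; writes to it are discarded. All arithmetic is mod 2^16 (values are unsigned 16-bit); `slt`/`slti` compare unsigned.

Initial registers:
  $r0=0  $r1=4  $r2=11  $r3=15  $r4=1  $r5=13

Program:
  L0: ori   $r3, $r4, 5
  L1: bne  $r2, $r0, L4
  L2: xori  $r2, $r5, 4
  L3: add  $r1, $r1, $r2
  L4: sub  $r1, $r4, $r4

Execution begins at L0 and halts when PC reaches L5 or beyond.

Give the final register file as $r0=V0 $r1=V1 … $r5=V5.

$r0=0 $r1=0 $r2=9 $r3=5 $r4=1 $r5=13

#0 ori   $r3, $r4, 5 ; 0/4/11/5/1/13
#1 bne  $r2, $r0, L4 ; 0/4/11/5/1/13 ; →target
#2 xori  $r2, $r5, 4 ; 0/4/9/5/1/13
#4 sub  $r1, $r4, $r4 ; 0/0/9/5/1/13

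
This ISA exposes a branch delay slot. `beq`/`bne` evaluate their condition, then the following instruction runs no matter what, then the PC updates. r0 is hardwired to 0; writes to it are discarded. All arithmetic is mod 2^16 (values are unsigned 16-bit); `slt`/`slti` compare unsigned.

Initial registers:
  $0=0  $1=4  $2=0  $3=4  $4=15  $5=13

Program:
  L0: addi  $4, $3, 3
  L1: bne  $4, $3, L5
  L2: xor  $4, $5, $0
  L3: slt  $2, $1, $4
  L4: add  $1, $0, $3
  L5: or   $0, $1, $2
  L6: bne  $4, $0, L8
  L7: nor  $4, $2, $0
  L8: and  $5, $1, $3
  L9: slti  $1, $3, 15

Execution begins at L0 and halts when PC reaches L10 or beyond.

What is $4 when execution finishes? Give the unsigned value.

  step pc=0: addi  $4, $3, 3  regs=(0,4,0,4,7,13)
  step pc=1: bne  $4, $3, L5  cond=T  regs=(0,4,0,4,7,13)
  step pc=2: xor  $4, $5, $0  regs=(0,4,0,4,13,13)
  step pc=5: or   $0, $1, $2  regs=(0,4,0,4,13,13)
  step pc=6: bne  $4, $0, L8  cond=T  regs=(0,4,0,4,13,13)
  step pc=7: nor  $4, $2, $0  regs=(0,4,0,4,65535,13)
  step pc=8: and  $5, $1, $3  regs=(0,4,0,4,65535,4)
  step pc=9: slti  $1, $3, 15  regs=(0,1,0,4,65535,4)

65535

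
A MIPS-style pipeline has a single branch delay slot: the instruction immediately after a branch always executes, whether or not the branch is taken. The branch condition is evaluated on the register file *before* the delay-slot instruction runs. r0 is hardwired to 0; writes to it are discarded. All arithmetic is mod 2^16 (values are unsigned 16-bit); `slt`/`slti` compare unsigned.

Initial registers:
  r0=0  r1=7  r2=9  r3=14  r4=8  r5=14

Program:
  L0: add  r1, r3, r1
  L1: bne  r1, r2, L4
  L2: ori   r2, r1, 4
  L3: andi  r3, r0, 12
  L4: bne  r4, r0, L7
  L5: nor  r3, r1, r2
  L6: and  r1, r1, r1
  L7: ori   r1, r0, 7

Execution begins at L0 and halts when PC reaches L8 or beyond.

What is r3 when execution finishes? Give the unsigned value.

65514

[0] add  r1, r3, r1  →  {r0:0, r1:21, r2:9, r3:14, r4:8, r5:14}
[1] bne  r1, r2, L4  →  {r0:0, r1:21, r2:9, r3:14, r4:8, r5:14}  ⟨branch taken⟩
[2] ori   r2, r1, 4  →  {r0:0, r1:21, r2:21, r3:14, r4:8, r5:14}
[4] bne  r4, r0, L7  →  {r0:0, r1:21, r2:21, r3:14, r4:8, r5:14}  ⟨branch taken⟩
[5] nor  r3, r1, r2  →  {r0:0, r1:21, r2:21, r3:65514, r4:8, r5:14}
[7] ori   r1, r0, 7  →  {r0:0, r1:7, r2:21, r3:65514, r4:8, r5:14}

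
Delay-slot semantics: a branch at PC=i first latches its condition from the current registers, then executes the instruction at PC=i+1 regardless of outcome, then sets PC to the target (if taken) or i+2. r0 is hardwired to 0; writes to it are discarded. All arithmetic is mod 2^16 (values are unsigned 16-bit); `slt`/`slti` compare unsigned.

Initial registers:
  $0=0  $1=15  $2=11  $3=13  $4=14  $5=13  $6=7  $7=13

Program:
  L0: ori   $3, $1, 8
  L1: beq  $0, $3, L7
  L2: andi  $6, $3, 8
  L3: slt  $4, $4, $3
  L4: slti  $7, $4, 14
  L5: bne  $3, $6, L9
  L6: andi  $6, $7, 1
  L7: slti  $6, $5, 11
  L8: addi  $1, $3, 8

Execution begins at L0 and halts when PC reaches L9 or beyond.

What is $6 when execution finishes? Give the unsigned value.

PC=0  ori   $3, $1, 8        | $0=0 $1=15 $2=11 $3=15 $4=14 $5=13 $6=7 $7=13
PC=1  beq  $0, $3, L7        | $0=0 $1=15 $2=11 $3=15 $4=14 $5=13 $6=7 $7=13  [not taken]
PC=2  andi  $6, $3, 8        | $0=0 $1=15 $2=11 $3=15 $4=14 $5=13 $6=8 $7=13
PC=3  slt  $4, $4, $3        | $0=0 $1=15 $2=11 $3=15 $4=1 $5=13 $6=8 $7=13
PC=4  slti  $7, $4, 14       | $0=0 $1=15 $2=11 $3=15 $4=1 $5=13 $6=8 $7=1
PC=5  bne  $3, $6, L9        | $0=0 $1=15 $2=11 $3=15 $4=1 $5=13 $6=8 $7=1  [TAKEN]
PC=6  andi  $6, $7, 1        | $0=0 $1=15 $2=11 $3=15 $4=1 $5=13 $6=1 $7=1

1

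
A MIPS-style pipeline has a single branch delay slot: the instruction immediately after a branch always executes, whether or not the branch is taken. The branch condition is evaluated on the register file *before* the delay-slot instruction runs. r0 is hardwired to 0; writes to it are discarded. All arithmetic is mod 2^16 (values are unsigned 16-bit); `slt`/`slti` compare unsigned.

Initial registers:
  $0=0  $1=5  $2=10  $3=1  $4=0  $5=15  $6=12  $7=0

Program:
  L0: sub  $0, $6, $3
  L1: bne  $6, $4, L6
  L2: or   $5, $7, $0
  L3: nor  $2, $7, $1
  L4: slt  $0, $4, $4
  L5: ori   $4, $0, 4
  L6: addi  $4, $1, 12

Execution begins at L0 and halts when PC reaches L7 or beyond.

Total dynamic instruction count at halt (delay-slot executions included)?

  step pc=0: sub  $0, $6, $3  regs=(0,5,10,1,0,15,12,0)
  step pc=1: bne  $6, $4, L6  cond=T  regs=(0,5,10,1,0,15,12,0)
  step pc=2: or   $5, $7, $0  regs=(0,5,10,1,0,0,12,0)
  step pc=6: addi  $4, $1, 12  regs=(0,5,10,1,17,0,12,0)

4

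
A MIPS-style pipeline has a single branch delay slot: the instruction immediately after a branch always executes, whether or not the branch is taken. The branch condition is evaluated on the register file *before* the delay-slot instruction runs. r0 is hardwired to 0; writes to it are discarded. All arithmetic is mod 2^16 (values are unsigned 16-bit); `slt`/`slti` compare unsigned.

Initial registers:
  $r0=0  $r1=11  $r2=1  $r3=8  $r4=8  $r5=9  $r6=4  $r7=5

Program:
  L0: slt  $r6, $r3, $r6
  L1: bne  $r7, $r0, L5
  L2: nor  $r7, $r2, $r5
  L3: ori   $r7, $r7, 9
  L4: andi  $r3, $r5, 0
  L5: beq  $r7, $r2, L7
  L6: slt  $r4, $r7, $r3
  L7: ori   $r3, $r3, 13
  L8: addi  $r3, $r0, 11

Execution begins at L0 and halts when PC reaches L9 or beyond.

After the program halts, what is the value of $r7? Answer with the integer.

65526

PC=0  slt  $r6, $r3, $r6     | $r0=0 $r1=11 $r2=1 $r3=8 $r4=8 $r5=9 $r6=0 $r7=5
PC=1  bne  $r7, $r0, L5      | $r0=0 $r1=11 $r2=1 $r3=8 $r4=8 $r5=9 $r6=0 $r7=5  [TAKEN]
PC=2  nor  $r7, $r2, $r5     | $r0=0 $r1=11 $r2=1 $r3=8 $r4=8 $r5=9 $r6=0 $r7=65526
PC=5  beq  $r7, $r2, L7      | $r0=0 $r1=11 $r2=1 $r3=8 $r4=8 $r5=9 $r6=0 $r7=65526  [not taken]
PC=6  slt  $r4, $r7, $r3     | $r0=0 $r1=11 $r2=1 $r3=8 $r4=0 $r5=9 $r6=0 $r7=65526
PC=7  ori   $r3, $r3, 13     | $r0=0 $r1=11 $r2=1 $r3=13 $r4=0 $r5=9 $r6=0 $r7=65526
PC=8  addi  $r3, $r0, 11     | $r0=0 $r1=11 $r2=1 $r3=11 $r4=0 $r5=9 $r6=0 $r7=65526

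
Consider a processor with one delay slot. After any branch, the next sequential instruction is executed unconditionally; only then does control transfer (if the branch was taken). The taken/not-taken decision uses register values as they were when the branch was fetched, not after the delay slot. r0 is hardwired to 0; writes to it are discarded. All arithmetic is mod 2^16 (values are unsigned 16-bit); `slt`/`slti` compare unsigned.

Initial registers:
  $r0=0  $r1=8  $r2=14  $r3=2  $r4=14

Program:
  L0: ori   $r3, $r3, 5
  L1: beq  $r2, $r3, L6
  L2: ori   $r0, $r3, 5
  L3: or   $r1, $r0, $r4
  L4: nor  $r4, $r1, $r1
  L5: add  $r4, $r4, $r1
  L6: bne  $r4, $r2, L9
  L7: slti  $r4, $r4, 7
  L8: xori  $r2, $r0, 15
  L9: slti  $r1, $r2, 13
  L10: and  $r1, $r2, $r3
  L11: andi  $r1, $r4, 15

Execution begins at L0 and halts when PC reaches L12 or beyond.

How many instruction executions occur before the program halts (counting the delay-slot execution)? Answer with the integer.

11

#0 ori   $r3, $r3, 5 ; 0/8/14/7/14
#1 beq  $r2, $r3, L6 ; 0/8/14/7/14 ; →fallthru
#2 ori   $r0, $r3, 5 ; 0/8/14/7/14
#3 or   $r1, $r0, $r4 ; 0/14/14/7/14
#4 nor  $r4, $r1, $r1 ; 0/14/14/7/65521
#5 add  $r4, $r4, $r1 ; 0/14/14/7/65535
#6 bne  $r4, $r2, L9 ; 0/14/14/7/65535 ; →target
#7 slti  $r4, $r4, 7 ; 0/14/14/7/0
#9 slti  $r1, $r2, 13 ; 0/0/14/7/0
#10 and  $r1, $r2, $r3 ; 0/6/14/7/0
#11 andi  $r1, $r4, 15 ; 0/0/14/7/0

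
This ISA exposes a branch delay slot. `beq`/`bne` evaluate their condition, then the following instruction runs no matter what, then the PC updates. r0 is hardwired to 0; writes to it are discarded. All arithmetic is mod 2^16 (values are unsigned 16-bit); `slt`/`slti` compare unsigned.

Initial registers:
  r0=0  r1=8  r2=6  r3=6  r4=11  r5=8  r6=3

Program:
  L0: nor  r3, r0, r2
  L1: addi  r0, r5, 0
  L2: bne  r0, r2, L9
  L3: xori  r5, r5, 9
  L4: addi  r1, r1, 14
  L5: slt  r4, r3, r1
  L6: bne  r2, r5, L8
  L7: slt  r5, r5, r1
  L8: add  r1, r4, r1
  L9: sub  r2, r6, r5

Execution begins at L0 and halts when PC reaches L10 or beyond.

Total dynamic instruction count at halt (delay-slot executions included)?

PC=0  nor  r3, r0, r2        | r0=0 r1=8 r2=6 r3=65529 r4=11 r5=8 r6=3
PC=1  addi  r0, r5, 0        | r0=0 r1=8 r2=6 r3=65529 r4=11 r5=8 r6=3
PC=2  bne  r0, r2, L9        | r0=0 r1=8 r2=6 r3=65529 r4=11 r5=8 r6=3  [TAKEN]
PC=3  xori  r5, r5, 9        | r0=0 r1=8 r2=6 r3=65529 r4=11 r5=1 r6=3
PC=9  sub  r2, r6, r5        | r0=0 r1=8 r2=2 r3=65529 r4=11 r5=1 r6=3

5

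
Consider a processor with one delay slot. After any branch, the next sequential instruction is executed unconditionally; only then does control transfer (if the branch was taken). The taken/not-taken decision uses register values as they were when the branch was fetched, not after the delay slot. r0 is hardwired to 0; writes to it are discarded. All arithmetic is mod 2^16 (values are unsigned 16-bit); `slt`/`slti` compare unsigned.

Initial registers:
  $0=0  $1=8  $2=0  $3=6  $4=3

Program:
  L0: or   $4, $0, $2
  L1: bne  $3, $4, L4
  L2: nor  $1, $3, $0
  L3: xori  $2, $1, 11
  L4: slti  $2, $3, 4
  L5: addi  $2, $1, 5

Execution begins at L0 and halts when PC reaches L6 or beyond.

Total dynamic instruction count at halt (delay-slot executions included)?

[0] or   $4, $0, $2  →  {$0:0, $1:8, $2:0, $3:6, $4:0}
[1] bne  $3, $4, L4  →  {$0:0, $1:8, $2:0, $3:6, $4:0}  ⟨branch taken⟩
[2] nor  $1, $3, $0  →  {$0:0, $1:65529, $2:0, $3:6, $4:0}
[4] slti  $2, $3, 4  →  {$0:0, $1:65529, $2:0, $3:6, $4:0}
[5] addi  $2, $1, 5  →  {$0:0, $1:65529, $2:65534, $3:6, $4:0}

5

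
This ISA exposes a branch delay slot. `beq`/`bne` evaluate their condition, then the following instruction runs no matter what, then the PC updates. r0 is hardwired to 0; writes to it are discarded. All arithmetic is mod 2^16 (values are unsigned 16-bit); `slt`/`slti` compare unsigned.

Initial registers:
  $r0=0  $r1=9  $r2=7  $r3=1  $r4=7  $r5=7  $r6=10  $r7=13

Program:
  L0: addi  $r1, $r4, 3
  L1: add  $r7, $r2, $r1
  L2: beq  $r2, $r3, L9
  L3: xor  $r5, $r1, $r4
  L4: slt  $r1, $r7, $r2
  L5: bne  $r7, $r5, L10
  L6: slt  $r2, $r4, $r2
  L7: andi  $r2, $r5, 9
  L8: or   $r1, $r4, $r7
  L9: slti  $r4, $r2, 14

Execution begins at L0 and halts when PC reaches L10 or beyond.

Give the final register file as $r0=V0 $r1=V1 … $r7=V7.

  step pc=0: addi  $r1, $r4, 3  regs=(0,10,7,1,7,7,10,13)
  step pc=1: add  $r7, $r2, $r1  regs=(0,10,7,1,7,7,10,17)
  step pc=2: beq  $r2, $r3, L9  cond=F  regs=(0,10,7,1,7,7,10,17)
  step pc=3: xor  $r5, $r1, $r4  regs=(0,10,7,1,7,13,10,17)
  step pc=4: slt  $r1, $r7, $r2  regs=(0,0,7,1,7,13,10,17)
  step pc=5: bne  $r7, $r5, L10  cond=T  regs=(0,0,7,1,7,13,10,17)
  step pc=6: slt  $r2, $r4, $r2  regs=(0,0,0,1,7,13,10,17)

$r0=0 $r1=0 $r2=0 $r3=1 $r4=7 $r5=13 $r6=10 $r7=17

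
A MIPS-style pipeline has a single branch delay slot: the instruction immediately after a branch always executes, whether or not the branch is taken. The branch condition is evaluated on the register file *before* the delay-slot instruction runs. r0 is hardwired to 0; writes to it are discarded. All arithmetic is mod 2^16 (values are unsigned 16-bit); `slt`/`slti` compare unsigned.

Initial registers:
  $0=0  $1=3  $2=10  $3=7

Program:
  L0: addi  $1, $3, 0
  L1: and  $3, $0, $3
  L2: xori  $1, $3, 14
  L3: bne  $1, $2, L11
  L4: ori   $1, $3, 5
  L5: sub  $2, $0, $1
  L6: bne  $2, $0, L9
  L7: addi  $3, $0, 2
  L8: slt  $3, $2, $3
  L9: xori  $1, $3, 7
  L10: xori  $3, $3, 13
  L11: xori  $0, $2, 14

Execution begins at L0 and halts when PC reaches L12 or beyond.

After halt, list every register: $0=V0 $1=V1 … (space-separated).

  step pc=0: addi  $1, $3, 0  regs=(0,7,10,7)
  step pc=1: and  $3, $0, $3  regs=(0,7,10,0)
  step pc=2: xori  $1, $3, 14  regs=(0,14,10,0)
  step pc=3: bne  $1, $2, L11  cond=T  regs=(0,14,10,0)
  step pc=4: ori   $1, $3, 5  regs=(0,5,10,0)
  step pc=11: xori  $0, $2, 14  regs=(0,5,10,0)

$0=0 $1=5 $2=10 $3=0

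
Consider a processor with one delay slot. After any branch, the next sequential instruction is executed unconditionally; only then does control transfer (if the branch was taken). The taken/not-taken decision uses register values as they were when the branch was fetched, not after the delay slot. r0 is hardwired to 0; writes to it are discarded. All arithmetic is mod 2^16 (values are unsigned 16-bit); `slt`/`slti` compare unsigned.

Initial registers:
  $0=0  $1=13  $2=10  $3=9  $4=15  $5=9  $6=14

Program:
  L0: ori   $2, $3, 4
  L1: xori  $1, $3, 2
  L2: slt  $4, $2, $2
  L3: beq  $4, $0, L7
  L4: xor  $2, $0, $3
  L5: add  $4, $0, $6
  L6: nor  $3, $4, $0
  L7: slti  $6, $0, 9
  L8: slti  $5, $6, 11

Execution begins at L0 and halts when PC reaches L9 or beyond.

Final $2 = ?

9

  step pc=0: ori   $2, $3, 4  regs=(0,13,13,9,15,9,14)
  step pc=1: xori  $1, $3, 2  regs=(0,11,13,9,15,9,14)
  step pc=2: slt  $4, $2, $2  regs=(0,11,13,9,0,9,14)
  step pc=3: beq  $4, $0, L7  cond=T  regs=(0,11,13,9,0,9,14)
  step pc=4: xor  $2, $0, $3  regs=(0,11,9,9,0,9,14)
  step pc=7: slti  $6, $0, 9  regs=(0,11,9,9,0,9,1)
  step pc=8: slti  $5, $6, 11  regs=(0,11,9,9,0,1,1)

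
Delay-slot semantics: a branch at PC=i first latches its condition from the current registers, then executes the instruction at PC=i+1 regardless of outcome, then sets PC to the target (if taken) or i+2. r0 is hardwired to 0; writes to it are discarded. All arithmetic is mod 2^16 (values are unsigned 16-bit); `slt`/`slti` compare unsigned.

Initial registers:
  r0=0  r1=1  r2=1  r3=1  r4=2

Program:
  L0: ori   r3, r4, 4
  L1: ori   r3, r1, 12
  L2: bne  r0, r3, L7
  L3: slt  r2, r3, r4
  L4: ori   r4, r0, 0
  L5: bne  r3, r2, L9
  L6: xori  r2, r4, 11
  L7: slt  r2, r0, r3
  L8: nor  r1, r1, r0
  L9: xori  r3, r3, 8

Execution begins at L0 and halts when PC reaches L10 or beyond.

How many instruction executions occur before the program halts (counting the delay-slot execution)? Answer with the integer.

7

[0] ori   r3, r4, 4  →  {r0:0, r1:1, r2:1, r3:6, r4:2}
[1] ori   r3, r1, 12  →  {r0:0, r1:1, r2:1, r3:13, r4:2}
[2] bne  r0, r3, L7  →  {r0:0, r1:1, r2:1, r3:13, r4:2}  ⟨branch taken⟩
[3] slt  r2, r3, r4  →  {r0:0, r1:1, r2:0, r3:13, r4:2}
[7] slt  r2, r0, r3  →  {r0:0, r1:1, r2:1, r3:13, r4:2}
[8] nor  r1, r1, r0  →  {r0:0, r1:65534, r2:1, r3:13, r4:2}
[9] xori  r3, r3, 8  →  {r0:0, r1:65534, r2:1, r3:5, r4:2}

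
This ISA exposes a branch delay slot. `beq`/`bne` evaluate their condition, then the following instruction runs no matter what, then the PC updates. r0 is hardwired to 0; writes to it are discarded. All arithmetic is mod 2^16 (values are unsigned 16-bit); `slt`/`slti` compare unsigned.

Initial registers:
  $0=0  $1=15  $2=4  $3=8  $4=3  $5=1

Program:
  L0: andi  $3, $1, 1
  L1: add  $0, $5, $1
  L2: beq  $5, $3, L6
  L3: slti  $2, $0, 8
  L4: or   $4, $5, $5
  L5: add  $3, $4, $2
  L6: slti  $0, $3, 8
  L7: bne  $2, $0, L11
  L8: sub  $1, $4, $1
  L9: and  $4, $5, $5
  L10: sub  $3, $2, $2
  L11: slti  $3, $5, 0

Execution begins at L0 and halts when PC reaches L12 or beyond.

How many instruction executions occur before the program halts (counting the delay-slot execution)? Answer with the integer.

8

#0 andi  $3, $1, 1 ; 0/15/4/1/3/1
#1 add  $0, $5, $1 ; 0/15/4/1/3/1
#2 beq  $5, $3, L6 ; 0/15/4/1/3/1 ; →target
#3 slti  $2, $0, 8 ; 0/15/1/1/3/1
#6 slti  $0, $3, 8 ; 0/15/1/1/3/1
#7 bne  $2, $0, L11 ; 0/15/1/1/3/1 ; →target
#8 sub  $1, $4, $1 ; 0/65524/1/1/3/1
#11 slti  $3, $5, 0 ; 0/65524/1/0/3/1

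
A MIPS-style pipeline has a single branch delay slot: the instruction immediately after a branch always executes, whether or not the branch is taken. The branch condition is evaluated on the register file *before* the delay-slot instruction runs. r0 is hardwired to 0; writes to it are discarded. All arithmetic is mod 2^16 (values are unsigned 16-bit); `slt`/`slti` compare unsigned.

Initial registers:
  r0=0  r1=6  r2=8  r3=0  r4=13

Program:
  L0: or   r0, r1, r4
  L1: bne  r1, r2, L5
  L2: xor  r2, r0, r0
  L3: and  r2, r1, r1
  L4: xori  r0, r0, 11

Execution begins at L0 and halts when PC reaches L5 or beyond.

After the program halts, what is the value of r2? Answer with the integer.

0

#0 or   r0, r1, r4 ; 0/6/8/0/13
#1 bne  r1, r2, L5 ; 0/6/8/0/13 ; →target
#2 xor  r2, r0, r0 ; 0/6/0/0/13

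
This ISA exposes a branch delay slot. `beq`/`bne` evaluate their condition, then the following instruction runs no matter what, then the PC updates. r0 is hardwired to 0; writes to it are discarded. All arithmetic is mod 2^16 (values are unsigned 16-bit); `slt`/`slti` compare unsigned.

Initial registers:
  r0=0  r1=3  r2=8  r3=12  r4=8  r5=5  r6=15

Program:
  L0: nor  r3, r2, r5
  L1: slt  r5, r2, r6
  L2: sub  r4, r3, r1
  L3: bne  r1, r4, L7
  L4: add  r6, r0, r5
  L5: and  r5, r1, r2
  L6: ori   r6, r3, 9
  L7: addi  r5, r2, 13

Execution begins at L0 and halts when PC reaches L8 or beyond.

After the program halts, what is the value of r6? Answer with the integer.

PC=0  nor  r3, r2, r5        | r0=0 r1=3 r2=8 r3=65522 r4=8 r5=5 r6=15
PC=1  slt  r5, r2, r6        | r0=0 r1=3 r2=8 r3=65522 r4=8 r5=1 r6=15
PC=2  sub  r4, r3, r1        | r0=0 r1=3 r2=8 r3=65522 r4=65519 r5=1 r6=15
PC=3  bne  r1, r4, L7        | r0=0 r1=3 r2=8 r3=65522 r4=65519 r5=1 r6=15  [TAKEN]
PC=4  add  r6, r0, r5        | r0=0 r1=3 r2=8 r3=65522 r4=65519 r5=1 r6=1
PC=7  addi  r5, r2, 13       | r0=0 r1=3 r2=8 r3=65522 r4=65519 r5=21 r6=1

1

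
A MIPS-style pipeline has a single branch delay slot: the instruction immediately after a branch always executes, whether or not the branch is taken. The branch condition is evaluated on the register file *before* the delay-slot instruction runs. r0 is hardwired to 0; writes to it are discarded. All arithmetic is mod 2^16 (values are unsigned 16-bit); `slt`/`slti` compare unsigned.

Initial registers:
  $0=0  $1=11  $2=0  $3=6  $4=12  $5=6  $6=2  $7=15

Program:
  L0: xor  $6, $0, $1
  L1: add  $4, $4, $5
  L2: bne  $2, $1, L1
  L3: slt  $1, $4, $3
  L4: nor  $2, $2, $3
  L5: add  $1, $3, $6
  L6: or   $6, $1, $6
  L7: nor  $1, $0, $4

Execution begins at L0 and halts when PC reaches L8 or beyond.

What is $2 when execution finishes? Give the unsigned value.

[0] xor  $6, $0, $1  →  {$0:0, $1:11, $2:0, $3:6, $4:12, $5:6, $6:11, $7:15}
[1] add  $4, $4, $5  →  {$0:0, $1:11, $2:0, $3:6, $4:18, $5:6, $6:11, $7:15}
[2] bne  $2, $1, L1  →  {$0:0, $1:11, $2:0, $3:6, $4:18, $5:6, $6:11, $7:15}  ⟨branch taken⟩
[3] slt  $1, $4, $3  →  {$0:0, $1:0, $2:0, $3:6, $4:18, $5:6, $6:11, $7:15}
[1] add  $4, $4, $5  →  {$0:0, $1:0, $2:0, $3:6, $4:24, $5:6, $6:11, $7:15}
[2] bne  $2, $1, L1  →  {$0:0, $1:0, $2:0, $3:6, $4:24, $5:6, $6:11, $7:15}  ⟨branch fallthrough⟩
[3] slt  $1, $4, $3  →  {$0:0, $1:0, $2:0, $3:6, $4:24, $5:6, $6:11, $7:15}
[4] nor  $2, $2, $3  →  {$0:0, $1:0, $2:65529, $3:6, $4:24, $5:6, $6:11, $7:15}
[5] add  $1, $3, $6  →  {$0:0, $1:17, $2:65529, $3:6, $4:24, $5:6, $6:11, $7:15}
[6] or   $6, $1, $6  →  {$0:0, $1:17, $2:65529, $3:6, $4:24, $5:6, $6:27, $7:15}
[7] nor  $1, $0, $4  →  {$0:0, $1:65511, $2:65529, $3:6, $4:24, $5:6, $6:27, $7:15}

65529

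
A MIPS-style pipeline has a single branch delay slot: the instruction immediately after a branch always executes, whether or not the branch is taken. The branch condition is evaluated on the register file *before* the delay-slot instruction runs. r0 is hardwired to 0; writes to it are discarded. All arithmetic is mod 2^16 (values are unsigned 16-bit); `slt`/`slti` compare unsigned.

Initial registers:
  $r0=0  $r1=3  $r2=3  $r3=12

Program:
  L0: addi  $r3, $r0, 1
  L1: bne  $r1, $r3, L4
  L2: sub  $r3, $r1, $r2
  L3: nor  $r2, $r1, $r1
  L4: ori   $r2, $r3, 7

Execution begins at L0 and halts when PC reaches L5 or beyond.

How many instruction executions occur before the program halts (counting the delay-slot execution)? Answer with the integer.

  step pc=0: addi  $r3, $r0, 1  regs=(0,3,3,1)
  step pc=1: bne  $r1, $r3, L4  cond=T  regs=(0,3,3,1)
  step pc=2: sub  $r3, $r1, $r2  regs=(0,3,3,0)
  step pc=4: ori   $r2, $r3, 7  regs=(0,3,7,0)

4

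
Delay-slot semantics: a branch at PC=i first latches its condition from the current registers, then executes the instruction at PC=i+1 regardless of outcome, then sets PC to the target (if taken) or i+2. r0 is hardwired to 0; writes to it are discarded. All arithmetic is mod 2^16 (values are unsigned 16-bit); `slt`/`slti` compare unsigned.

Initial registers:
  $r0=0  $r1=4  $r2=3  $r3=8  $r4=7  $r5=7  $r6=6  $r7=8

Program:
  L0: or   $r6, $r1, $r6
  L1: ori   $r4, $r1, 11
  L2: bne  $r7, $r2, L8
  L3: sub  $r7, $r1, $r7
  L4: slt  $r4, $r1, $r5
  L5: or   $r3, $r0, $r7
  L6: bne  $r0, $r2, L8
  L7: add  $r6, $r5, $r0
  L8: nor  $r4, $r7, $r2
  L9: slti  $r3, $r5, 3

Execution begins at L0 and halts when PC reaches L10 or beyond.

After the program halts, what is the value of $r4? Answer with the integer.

0

#0 or   $r6, $r1, $r6 ; 0/4/3/8/7/7/6/8
#1 ori   $r4, $r1, 11 ; 0/4/3/8/15/7/6/8
#2 bne  $r7, $r2, L8 ; 0/4/3/8/15/7/6/8 ; →target
#3 sub  $r7, $r1, $r7 ; 0/4/3/8/15/7/6/65532
#8 nor  $r4, $r7, $r2 ; 0/4/3/8/0/7/6/65532
#9 slti  $r3, $r5, 3 ; 0/4/3/0/0/7/6/65532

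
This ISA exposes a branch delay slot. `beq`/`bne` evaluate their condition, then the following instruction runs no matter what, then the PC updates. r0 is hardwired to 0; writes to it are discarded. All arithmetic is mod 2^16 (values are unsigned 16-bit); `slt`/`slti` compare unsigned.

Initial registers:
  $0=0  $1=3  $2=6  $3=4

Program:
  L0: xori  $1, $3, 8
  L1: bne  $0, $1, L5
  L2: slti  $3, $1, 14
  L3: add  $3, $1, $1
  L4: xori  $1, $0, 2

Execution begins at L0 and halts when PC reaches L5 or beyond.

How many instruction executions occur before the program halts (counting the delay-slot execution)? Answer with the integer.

3

#0 xori  $1, $3, 8 ; 0/12/6/4
#1 bne  $0, $1, L5 ; 0/12/6/4 ; →target
#2 slti  $3, $1, 14 ; 0/12/6/1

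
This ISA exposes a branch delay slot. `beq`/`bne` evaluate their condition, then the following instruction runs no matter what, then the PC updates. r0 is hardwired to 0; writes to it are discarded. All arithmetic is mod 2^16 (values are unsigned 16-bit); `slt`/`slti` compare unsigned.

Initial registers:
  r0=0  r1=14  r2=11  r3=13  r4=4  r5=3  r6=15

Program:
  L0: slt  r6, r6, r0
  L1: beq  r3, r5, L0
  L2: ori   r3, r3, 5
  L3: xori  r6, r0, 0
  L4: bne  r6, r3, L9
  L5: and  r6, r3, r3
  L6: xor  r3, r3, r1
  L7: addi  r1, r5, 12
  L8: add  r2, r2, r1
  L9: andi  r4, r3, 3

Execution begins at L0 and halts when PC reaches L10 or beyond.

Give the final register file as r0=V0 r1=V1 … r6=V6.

r0=0 r1=14 r2=11 r3=13 r4=1 r5=3 r6=13

[0] slt  r6, r6, r0  →  {r0:0, r1:14, r2:11, r3:13, r4:4, r5:3, r6:0}
[1] beq  r3, r5, L0  →  {r0:0, r1:14, r2:11, r3:13, r4:4, r5:3, r6:0}  ⟨branch fallthrough⟩
[2] ori   r3, r3, 5  →  {r0:0, r1:14, r2:11, r3:13, r4:4, r5:3, r6:0}
[3] xori  r6, r0, 0  →  {r0:0, r1:14, r2:11, r3:13, r4:4, r5:3, r6:0}
[4] bne  r6, r3, L9  →  {r0:0, r1:14, r2:11, r3:13, r4:4, r5:3, r6:0}  ⟨branch taken⟩
[5] and  r6, r3, r3  →  {r0:0, r1:14, r2:11, r3:13, r4:4, r5:3, r6:13}
[9] andi  r4, r3, 3  →  {r0:0, r1:14, r2:11, r3:13, r4:1, r5:3, r6:13}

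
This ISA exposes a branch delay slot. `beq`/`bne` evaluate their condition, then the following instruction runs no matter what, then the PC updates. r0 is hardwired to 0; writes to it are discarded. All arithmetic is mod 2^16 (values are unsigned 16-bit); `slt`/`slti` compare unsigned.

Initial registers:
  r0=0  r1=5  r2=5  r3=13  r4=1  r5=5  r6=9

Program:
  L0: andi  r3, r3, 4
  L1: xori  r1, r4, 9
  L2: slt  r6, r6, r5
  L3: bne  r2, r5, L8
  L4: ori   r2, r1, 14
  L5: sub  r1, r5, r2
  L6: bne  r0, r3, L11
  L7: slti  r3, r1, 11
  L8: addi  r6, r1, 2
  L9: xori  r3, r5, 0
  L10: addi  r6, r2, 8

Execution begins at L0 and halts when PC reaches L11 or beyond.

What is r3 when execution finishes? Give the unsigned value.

0

  step pc=0: andi  r3, r3, 4  regs=(0,5,5,4,1,5,9)
  step pc=1: xori  r1, r4, 9  regs=(0,8,5,4,1,5,9)
  step pc=2: slt  r6, r6, r5  regs=(0,8,5,4,1,5,0)
  step pc=3: bne  r2, r5, L8  cond=F  regs=(0,8,5,4,1,5,0)
  step pc=4: ori   r2, r1, 14  regs=(0,8,14,4,1,5,0)
  step pc=5: sub  r1, r5, r2  regs=(0,65527,14,4,1,5,0)
  step pc=6: bne  r0, r3, L11  cond=T  regs=(0,65527,14,4,1,5,0)
  step pc=7: slti  r3, r1, 11  regs=(0,65527,14,0,1,5,0)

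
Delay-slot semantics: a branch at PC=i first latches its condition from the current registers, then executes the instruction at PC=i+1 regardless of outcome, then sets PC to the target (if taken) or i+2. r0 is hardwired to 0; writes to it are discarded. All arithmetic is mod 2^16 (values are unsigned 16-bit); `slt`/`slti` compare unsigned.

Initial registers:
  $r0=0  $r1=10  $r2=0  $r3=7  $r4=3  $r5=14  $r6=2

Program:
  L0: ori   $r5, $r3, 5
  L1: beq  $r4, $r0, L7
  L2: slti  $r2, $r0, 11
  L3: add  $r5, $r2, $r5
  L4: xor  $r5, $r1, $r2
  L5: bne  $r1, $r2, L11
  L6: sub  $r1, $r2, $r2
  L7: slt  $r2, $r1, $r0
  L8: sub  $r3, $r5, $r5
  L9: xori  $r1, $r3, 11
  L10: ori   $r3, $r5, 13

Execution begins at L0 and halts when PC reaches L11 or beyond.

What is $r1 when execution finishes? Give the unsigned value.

  step pc=0: ori   $r5, $r3, 5  regs=(0,10,0,7,3,7,2)
  step pc=1: beq  $r4, $r0, L7  cond=F  regs=(0,10,0,7,3,7,2)
  step pc=2: slti  $r2, $r0, 11  regs=(0,10,1,7,3,7,2)
  step pc=3: add  $r5, $r2, $r5  regs=(0,10,1,7,3,8,2)
  step pc=4: xor  $r5, $r1, $r2  regs=(0,10,1,7,3,11,2)
  step pc=5: bne  $r1, $r2, L11  cond=T  regs=(0,10,1,7,3,11,2)
  step pc=6: sub  $r1, $r2, $r2  regs=(0,0,1,7,3,11,2)

0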